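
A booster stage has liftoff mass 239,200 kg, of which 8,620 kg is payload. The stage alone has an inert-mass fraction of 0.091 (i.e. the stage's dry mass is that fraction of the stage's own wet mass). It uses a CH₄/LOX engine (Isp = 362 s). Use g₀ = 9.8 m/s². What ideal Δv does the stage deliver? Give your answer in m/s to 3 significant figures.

Δv ≈ 7410 m/s

Stage wet mass = m₀ − payload = 239,200 − 8,620 = 230,580 kg.
Stage dry mass = ε × stage wet mass = 0.091 × 230,580 = 20,982.8 kg.
Burnout mass m_f = stage dry + payload = 20,982.8 + 8,620 = 29,602.8 kg.
v_e = Isp · g₀ = 362 × 9.8 = 3547.6 m/s.
From the ideal rocket equation, Δv = v_e · ln(239,200/29,602.8) = 3547.6 × ln(8.08) = 3547.6 × 2.0894 ≈ 7412 m/s.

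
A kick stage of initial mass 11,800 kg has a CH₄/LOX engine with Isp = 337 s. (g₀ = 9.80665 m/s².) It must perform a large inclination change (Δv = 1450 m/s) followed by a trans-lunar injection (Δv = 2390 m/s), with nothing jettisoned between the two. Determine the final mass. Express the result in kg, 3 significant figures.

final mass ≈ 3690 kg

v_e = Isp · g₀ = 337 × 9.80665 = 3304.8 m/s.
After the first burn: m = 11800 × exp(−1450/3304.8) = 11800 × 0.64484 = 7,609.11 kg.
After the second burn: m = 7,609.11 × exp(−2390/3304.8) = 7,609.11 × 0.48521 = 3,692.02 kg.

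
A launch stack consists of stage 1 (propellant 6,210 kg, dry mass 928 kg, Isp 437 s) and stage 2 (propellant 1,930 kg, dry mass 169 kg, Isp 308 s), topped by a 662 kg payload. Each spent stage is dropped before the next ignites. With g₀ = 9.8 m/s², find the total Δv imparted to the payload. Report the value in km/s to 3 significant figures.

Ignition mass of stage 1 = 6,210+928 + 1,930+169 + 662 = 9,899 kg.
Stage 1: m₀ = 9,899 kg, m_f = 9,899 − 6,210 = 3,689 kg; Δv = 437×9.8×ln(2.683) = 4282.6×0.9871 ≈ 4227 m/s.
Stage 2: m₀ = 2,761 kg, m_f = 2,761 − 1,930 = 831 kg; Δv = 308×9.8×ln(3.323) = 3018.4×1.2007 ≈ 3624 m/s.
Total Δv = 4227 + 3624 = 7851 m/s.

Δv ≈ 7.85 km/s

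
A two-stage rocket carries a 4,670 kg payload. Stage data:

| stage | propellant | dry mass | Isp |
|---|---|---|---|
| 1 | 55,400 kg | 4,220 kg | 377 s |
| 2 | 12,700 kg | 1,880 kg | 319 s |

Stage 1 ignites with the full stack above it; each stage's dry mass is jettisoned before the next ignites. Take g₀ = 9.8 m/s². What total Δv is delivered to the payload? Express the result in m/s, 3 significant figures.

Ignition mass of stage 1 = 55,400+4,220 + 12,700+1,880 + 4,670 = 78,870 kg.
Stage 1: m₀ = 78,870 kg, m_f = 78,870 − 55,400 = 23,470 kg; Δv = 377×9.8×ln(3.36) = 3694.6×1.2121 ≈ 4478 m/s.
Stage 2: m₀ = 19,250 kg, m_f = 19,250 − 12,700 = 6,550 kg; Δv = 319×9.8×ln(2.939) = 3126.2×1.0780 ≈ 3370 m/s.
Total Δv = 4478 + 3370 = 7848 m/s.

Δv ≈ 7850 m/s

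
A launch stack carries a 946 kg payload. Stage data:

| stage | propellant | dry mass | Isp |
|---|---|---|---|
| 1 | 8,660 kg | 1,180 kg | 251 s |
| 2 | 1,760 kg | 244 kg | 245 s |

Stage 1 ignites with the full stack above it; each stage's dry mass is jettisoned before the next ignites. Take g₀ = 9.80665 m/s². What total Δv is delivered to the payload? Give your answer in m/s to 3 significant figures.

Ignition mass of stage 1 = 8,660+1,180 + 1,760+244 + 946 = 12,790 kg.
Stage 1: m₀ = 12,790 kg, m_f = 12,790 − 8,660 = 4,130 kg; Δv = 251×9.80665×ln(3.097) = 2461.5×1.1304 ≈ 2782 m/s.
Stage 2: m₀ = 2,950 kg, m_f = 2,950 − 1,760 = 1,190 kg; Δv = 245×9.80665×ln(2.479) = 2402.6×0.9079 ≈ 2181 m/s.
Total Δv = 2782 + 2181 = 4963 m/s.

Δv ≈ 4960 m/s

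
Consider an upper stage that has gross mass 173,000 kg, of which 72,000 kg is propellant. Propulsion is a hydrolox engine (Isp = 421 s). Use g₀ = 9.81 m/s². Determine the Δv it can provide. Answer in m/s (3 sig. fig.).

v_e = Isp · g₀ = 421 × 9.81 = 4130.0 m/s.
m_f = m₀ − m_prop = 173,000 − 72,000 = 101,000 kg.
Using Δv = v_e ln(m₀/m_f): Δv = v_e · ln(m₀/m_f) = 4130.0 × ln(1.713) = 4130.0 × 0.5382 ≈ 2222.7 m/s.

Δv ≈ 2220 m/s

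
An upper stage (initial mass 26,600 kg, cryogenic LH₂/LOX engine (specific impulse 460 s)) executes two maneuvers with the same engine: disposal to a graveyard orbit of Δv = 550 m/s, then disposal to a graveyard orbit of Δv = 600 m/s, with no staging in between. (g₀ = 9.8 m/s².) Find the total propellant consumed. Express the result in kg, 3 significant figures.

v_e = Isp · g₀ = 460 × 9.8 = 4508.0 m/s.
After the first burn: m = 26600 × exp(−550/4508.0) = 26600 × 0.88514 = 23,544.7 kg.
After the second burn: m = 23,544.7 × exp(−600/4508.0) = 23,544.7 × 0.87538 = 20,610.6 kg.
Total propellant = m₀ − m_final = 26600 − 20,610.6 = 5,989.4 kg.

total propellant consumed ≈ 5990 kg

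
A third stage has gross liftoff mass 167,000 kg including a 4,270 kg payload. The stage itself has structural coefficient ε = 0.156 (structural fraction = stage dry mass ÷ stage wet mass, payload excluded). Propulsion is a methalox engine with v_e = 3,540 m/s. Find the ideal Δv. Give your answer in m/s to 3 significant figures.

Stage wet mass = m₀ − payload = 167,000 − 4,270 = 162,730 kg.
Stage dry mass = ε × stage wet mass = 0.156 × 162,730 = 25,385.9 kg.
Burnout mass m_f = stage dry + payload = 25,385.9 + 4,270 = 29,655.9 kg.
By the Tsiolkovsky rocket equation, Δv = v_e · ln(167,000/29,655.9) = 3540.0 × ln(5.631) = 3540.0 × 1.7283 ≈ 6118 m/s.

Δv ≈ 6120 m/s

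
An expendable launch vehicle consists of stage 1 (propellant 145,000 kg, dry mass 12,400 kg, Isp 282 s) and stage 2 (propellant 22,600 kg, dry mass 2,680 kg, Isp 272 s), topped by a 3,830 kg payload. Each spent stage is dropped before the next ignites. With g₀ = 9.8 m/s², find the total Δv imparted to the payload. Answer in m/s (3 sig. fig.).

Δv ≈ 8140 m/s

Ignition mass of stage 1 = 145,000+12,400 + 22,600+2,680 + 3,830 = 186,510 kg.
Stage 1: m₀ = 186,510 kg, m_f = 186,510 − 145,000 = 41,510 kg; Δv = 282×9.8×ln(4.493) = 2763.6×1.5026 ≈ 4152 m/s.
Stage 2: m₀ = 29,110 kg, m_f = 29,110 − 22,600 = 6,510 kg; Δv = 272×9.8×ln(4.472) = 2665.6×1.4977 ≈ 3992 m/s.
Total Δv = 4152 + 3992 = 8144 m/s.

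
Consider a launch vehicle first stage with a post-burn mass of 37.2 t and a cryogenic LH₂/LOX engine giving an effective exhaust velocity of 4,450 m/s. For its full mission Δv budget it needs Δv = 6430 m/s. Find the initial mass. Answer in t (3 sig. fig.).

initial mass ≈ 158 t

m₀/m_f = exp(Δv / v_e) = exp(6430 / 4450.0) = exp(1.4449) = 4.2416.
m₀ = m_f × 4.2416 = 37.2 × 4.2416 = 157.788 t.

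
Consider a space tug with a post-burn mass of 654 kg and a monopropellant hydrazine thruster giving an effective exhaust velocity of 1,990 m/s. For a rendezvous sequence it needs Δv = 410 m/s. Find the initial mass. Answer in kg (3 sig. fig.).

initial mass ≈ 804 kg

Rocket equation: m₀/m_f = exp(Δv / v_e) = exp(410 / 1990.0) = exp(0.2060) = 1.2288.
m₀ = m_f × 1.2288 = 654 × 1.2288 = 803.635 kg.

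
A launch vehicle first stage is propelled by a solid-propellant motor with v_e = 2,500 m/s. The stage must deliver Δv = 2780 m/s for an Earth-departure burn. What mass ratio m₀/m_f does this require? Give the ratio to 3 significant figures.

From the ideal rocket equation, m₀/m_f = exp(Δv / v_e) = exp(2780 / 2500.0) = exp(1.1120) = 3.0404.

mass ratio ≈ 3.04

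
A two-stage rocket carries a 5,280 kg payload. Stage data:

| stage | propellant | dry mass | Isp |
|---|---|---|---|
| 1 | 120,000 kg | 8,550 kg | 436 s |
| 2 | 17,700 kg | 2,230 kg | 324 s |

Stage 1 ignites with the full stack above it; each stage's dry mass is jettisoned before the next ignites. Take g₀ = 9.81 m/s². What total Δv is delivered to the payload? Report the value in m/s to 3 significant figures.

Δv ≈ 10300 m/s

Ignition mass of stage 1 = 120,000+8,550 + 17,700+2,230 + 5,280 = 153,760 kg.
Stage 1: m₀ = 153,760 kg, m_f = 153,760 − 120,000 = 33,760 kg; Δv = 436×9.81×ln(4.555) = 4277.2×1.5161 ≈ 6485 m/s.
Stage 2: m₀ = 25,210 kg, m_f = 25,210 − 17,700 = 7,510 kg; Δv = 324×9.81×ln(3.357) = 3178.4×1.2110 ≈ 3849 m/s.
Total Δv = 6485 + 3849 = 10334 m/s.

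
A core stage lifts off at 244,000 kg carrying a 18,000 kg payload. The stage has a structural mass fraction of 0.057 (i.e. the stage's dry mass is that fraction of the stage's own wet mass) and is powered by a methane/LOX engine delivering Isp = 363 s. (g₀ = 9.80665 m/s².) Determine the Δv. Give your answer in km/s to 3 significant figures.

Δv ≈ 7.36 km/s

Stage wet mass = m₀ − payload = 244,000 − 18,000 = 226,000 kg.
Stage dry mass = ε × stage wet mass = 0.057 × 226,000 = 12,882 kg.
Burnout mass m_f = stage dry + payload = 12,882 + 18,000 = 30,882 kg.
v_e = Isp · g₀ = 363 × 9.80665 = 3559.8 m/s.
By the Tsiolkovsky rocket equation, Δv = v_e · ln(244,000/30,882) = 3559.8 × ln(7.901) = 3559.8 × 2.0670 ≈ 7358 m/s.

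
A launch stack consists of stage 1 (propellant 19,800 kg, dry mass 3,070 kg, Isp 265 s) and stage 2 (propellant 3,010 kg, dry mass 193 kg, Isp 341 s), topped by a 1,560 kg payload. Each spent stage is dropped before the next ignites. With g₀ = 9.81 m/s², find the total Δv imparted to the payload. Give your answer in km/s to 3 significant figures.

Ignition mass of stage 1 = 19,800+3,070 + 3,010+193 + 1,560 = 27,633 kg.
Stage 1: m₀ = 27,633 kg, m_f = 27,633 − 19,800 = 7,833 kg; Δv = 265×9.81×ln(3.528) = 2599.7×1.2607 ≈ 3277 m/s.
Stage 2: m₀ = 4,763 kg, m_f = 4,763 − 3,010 = 1,753 kg; Δv = 341×9.81×ln(2.717) = 3345.2×0.9995 ≈ 3344 m/s.
Total Δv = 3277 + 3344 = 6621 m/s.

Δv ≈ 6.62 km/s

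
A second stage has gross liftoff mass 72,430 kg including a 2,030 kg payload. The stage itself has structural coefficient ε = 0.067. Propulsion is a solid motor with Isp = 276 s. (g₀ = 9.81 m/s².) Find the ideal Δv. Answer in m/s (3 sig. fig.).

Stage wet mass = m₀ − payload = 72,430 − 2,030 = 70,400 kg.
Stage dry mass = ε × stage wet mass = 0.067 × 70,400 = 4,716.8 kg.
Burnout mass m_f = stage dry + payload = 4,716.8 + 2,030 = 6,746.8 kg.
v_e = Isp · g₀ = 276 × 9.81 = 2707.6 m/s.
Δv = v_e · ln(72,430/6,746.8) = 2707.6 × ln(10.74) = 2707.6 × 2.3736 ≈ 6427 m/s.

Δv ≈ 6430 m/s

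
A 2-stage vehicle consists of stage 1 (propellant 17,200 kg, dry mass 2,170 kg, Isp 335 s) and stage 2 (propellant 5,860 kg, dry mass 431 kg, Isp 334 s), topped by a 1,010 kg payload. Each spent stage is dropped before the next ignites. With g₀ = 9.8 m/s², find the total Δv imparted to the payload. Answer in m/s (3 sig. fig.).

Ignition mass of stage 1 = 17,200+2,170 + 5,860+431 + 1,010 = 26,671 kg.
Stage 1: m₀ = 26,671 kg, m_f = 26,671 − 17,200 = 9,471 kg; Δv = 335×9.8×ln(2.816) = 3283.0×1.0353 ≈ 3399 m/s.
Stage 2: m₀ = 7,301 kg, m_f = 7,301 − 5,860 = 1,441 kg; Δv = 334×9.8×ln(5.067) = 3273.2×1.6227 ≈ 5311 m/s.
Total Δv = 3399 + 5311 = 8710 m/s.

Δv ≈ 8710 m/s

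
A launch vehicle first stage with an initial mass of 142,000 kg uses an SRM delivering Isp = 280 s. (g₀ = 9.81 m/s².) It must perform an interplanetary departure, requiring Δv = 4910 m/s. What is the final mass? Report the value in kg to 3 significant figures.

v_e = Isp · g₀ = 280 × 9.81 = 2746.8 m/s.
m₀/m_f = exp(Δv / v_e) = exp(4910 / 2746.8) = exp(1.7875) = 5.9747.
m_f = m₀ / 5.9747 = 142,000 / 5.9747 = 23,766.9 kg.

final mass ≈ 23800 kg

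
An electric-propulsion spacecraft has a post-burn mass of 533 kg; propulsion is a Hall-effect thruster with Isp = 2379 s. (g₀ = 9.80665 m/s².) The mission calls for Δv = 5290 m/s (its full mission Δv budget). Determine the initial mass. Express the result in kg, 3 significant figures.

v_e = Isp · g₀ = 2379 × 9.80665 = 23330.0 m/s.
Using Δv = v_e ln(m₀/m_f): m₀/m_f = exp(Δv / v_e) = exp(5290 / 23330.0) = exp(0.2267) = 1.2545.
m₀ = m_f × 1.2545 = 533 × 1.2545 = 668.649 kg.

initial mass ≈ 669 kg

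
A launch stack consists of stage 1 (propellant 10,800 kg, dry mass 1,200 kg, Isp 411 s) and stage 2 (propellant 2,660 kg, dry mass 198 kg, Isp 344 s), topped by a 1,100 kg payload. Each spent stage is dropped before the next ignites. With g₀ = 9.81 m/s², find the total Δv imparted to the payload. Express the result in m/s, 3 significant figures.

Ignition mass of stage 1 = 10,800+1,200 + 2,660+198 + 1,100 = 15,958 kg.
Stage 1: m₀ = 15,958 kg, m_f = 15,958 − 10,800 = 5,158 kg; Δv = 411×9.81×ln(3.094) = 4031.9×1.1294 ≈ 4554 m/s.
Stage 2: m₀ = 3,958 kg, m_f = 3,958 − 2,660 = 1,298 kg; Δv = 344×9.81×ln(3.049) = 3374.6×1.1149 ≈ 3762 m/s.
Total Δv = 4554 + 3762 = 8316 m/s.

Δv ≈ 8320 m/s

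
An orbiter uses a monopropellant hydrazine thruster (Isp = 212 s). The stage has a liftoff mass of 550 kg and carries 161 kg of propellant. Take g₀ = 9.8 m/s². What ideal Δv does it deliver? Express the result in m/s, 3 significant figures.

v_e = Isp · g₀ = 212 × 9.8 = 2077.6 m/s.
m_f = m₀ − m_prop = 550 − 161 = 389 kg.
Using Δv = v_e ln(m₀/m_f): Δv = v_e · ln(m₀/m_f) = 2077.6 × ln(1.414) = 2077.6 × 0.3463 ≈ 719.6 m/s.

Δv ≈ 720 m/s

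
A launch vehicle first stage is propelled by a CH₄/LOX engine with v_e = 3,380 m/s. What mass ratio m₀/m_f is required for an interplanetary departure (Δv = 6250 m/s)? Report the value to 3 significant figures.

m₀/m_f = exp(Δv / v_e) = exp(6250 / 3380.0) = exp(1.8491) = 6.3542.

mass ratio ≈ 6.35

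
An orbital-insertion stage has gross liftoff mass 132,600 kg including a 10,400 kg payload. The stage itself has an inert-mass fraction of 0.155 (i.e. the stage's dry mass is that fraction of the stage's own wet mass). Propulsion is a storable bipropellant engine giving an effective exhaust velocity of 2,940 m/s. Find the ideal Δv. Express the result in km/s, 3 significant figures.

Stage wet mass = m₀ − payload = 132,600 − 10,400 = 122,200 kg.
Stage dry mass = ε × stage wet mass = 0.155 × 122,200 = 18,941 kg.
Burnout mass m_f = stage dry + payload = 18,941 + 10,400 = 29,341 kg.
From the ideal rocket equation, Δv = v_e · ln(132,600/29,341) = 2940.0 × ln(4.519) = 2940.0 × 1.5084 ≈ 4435 m/s.

Δv ≈ 4.43 km/s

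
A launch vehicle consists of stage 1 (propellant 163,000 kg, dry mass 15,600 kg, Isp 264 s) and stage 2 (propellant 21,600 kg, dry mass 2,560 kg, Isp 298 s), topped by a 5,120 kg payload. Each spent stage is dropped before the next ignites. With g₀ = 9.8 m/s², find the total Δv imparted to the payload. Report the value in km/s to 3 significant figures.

Δv ≈ 7.87 km/s

Ignition mass of stage 1 = 163,000+15,600 + 21,600+2,560 + 5,120 = 207,880 kg.
Stage 1: m₀ = 207,880 kg, m_f = 207,880 − 163,000 = 44,880 kg; Δv = 264×9.8×ln(4.632) = 2587.2×1.5330 ≈ 3966 m/s.
Stage 2: m₀ = 29,280 kg, m_f = 29,280 − 21,600 = 7,680 kg; Δv = 298×9.8×ln(3.812) = 2920.4×1.3383 ≈ 3908 m/s.
Total Δv = 3966 + 3908 = 7874 m/s.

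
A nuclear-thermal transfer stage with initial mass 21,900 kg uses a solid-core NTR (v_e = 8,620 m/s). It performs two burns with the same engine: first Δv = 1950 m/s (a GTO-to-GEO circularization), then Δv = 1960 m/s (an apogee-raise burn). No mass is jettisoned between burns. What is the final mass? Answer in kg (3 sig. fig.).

final mass ≈ 13900 kg

After the first burn: m = 21900 × exp(−1950/8620.0) = 21900 × 0.79754 = 17,466.1 kg.
After the second burn: m = 17,466.1 × exp(−1960/8620.0) = 17,466.1 × 0.79662 = 13,913.8 kg.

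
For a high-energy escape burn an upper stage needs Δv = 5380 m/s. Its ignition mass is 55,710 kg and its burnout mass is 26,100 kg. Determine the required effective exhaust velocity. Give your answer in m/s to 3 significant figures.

ln(m₀/m_f) = ln(55710/26100) = ln(2.134) = 0.7582.
v_e = Δv / ln(m₀/m_f) = 5380 / 0.7582 = 7095.5 m/s.

v_e ≈ 7100 m/s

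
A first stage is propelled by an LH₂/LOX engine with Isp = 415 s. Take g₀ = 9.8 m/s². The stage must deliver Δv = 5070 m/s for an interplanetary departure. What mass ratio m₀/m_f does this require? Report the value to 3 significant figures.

mass ratio ≈ 3.48

v_e = Isp · g₀ = 415 × 9.8 = 4067.0 m/s.
From the ideal rocket equation, m₀/m_f = exp(Δv / v_e) = exp(5070 / 4067.0) = exp(1.2466) = 3.4786.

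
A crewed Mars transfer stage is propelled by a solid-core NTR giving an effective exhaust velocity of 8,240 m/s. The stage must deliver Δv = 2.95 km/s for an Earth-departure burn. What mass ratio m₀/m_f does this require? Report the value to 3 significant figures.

From the ideal rocket equation, m₀/m_f = exp(Δv / v_e) = exp(2950 / 8240.0) = exp(0.3580) = 1.4305.

mass ratio ≈ 1.43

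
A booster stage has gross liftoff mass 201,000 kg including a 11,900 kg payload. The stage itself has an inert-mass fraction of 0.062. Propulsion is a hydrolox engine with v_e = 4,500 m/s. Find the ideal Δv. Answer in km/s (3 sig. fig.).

Stage wet mass = m₀ − payload = 201,000 − 11,900 = 189,100 kg.
Stage dry mass = ε × stage wet mass = 0.062 × 189,100 = 11,724.2 kg.
Burnout mass m_f = stage dry + payload = 11,724.2 + 11,900 = 23,624.2 kg.
Using Δv = v_e ln(m₀/m_f): Δv = v_e · ln(201,000/23,624.2) = 4500.0 × ln(8.508) = 4500.0 × 2.1410 ≈ 9635 m/s.

Δv ≈ 9.63 km/s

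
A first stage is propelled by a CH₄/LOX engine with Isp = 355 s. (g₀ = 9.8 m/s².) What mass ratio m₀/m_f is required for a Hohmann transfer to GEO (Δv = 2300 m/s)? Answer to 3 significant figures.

mass ratio ≈ 1.94

v_e = Isp · g₀ = 355 × 9.8 = 3479.0 m/s.
m₀/m_f = exp(Δv / v_e) = exp(2300 / 3479.0) = exp(0.6611) = 1.9369.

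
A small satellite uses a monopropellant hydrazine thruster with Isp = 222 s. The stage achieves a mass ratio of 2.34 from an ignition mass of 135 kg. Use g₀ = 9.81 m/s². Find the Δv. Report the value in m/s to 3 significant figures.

Δv ≈ 1850 m/s

v_e = Isp · g₀ = 222 × 9.81 = 2177.8 m/s.
Δv = v_e · ln(2.34) = 2177.8 × 0.8502 ≈ 1851.5 m/s.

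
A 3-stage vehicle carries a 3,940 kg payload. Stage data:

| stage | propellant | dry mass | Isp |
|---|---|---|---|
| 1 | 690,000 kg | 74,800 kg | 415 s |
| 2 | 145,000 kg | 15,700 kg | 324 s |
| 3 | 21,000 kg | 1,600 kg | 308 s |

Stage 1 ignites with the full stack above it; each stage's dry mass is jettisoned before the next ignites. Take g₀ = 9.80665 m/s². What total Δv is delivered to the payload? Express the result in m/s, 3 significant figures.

Ignition mass of stage 1 = 690,000+74,800 + 145,000+15,700 + 21,000+1,600 + 3,940 = 952,040 kg.
Stage 1: m₀ = 952,040 kg, m_f = 952,040 − 690,000 = 262,040 kg; Δv = 415×9.80665×ln(3.633) = 4069.8×1.2901 ≈ 5250 m/s.
Stage 2: m₀ = 187,240 kg, m_f = 187,240 − 145,000 = 42,240 kg; Δv = 324×9.80665×ln(4.433) = 3177.4×1.4890 ≈ 4731 m/s.
Stage 3: m₀ = 26,540 kg, m_f = 26,540 − 21,000 = 5,540 kg; Δv = 308×9.80665×ln(4.791) = 3020.4×1.5667 ≈ 4732 m/s.
Total Δv = 5250 + 4731 + 4732 = 14713 m/s.

Δv ≈ 14700 m/s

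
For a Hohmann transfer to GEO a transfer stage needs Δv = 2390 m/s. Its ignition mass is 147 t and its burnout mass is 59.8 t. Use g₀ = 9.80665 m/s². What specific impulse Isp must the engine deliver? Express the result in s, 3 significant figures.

Isp ≈ 271 s

ln(m₀/m_f) = ln(147000/59800) = ln(2.458) = 0.8994.
From the ideal rocket equation, v_e = Δv / ln(m₀/m_f) = 2390 / 0.8994 = 2657.2 m/s.
Isp = v_e / g₀ = 2657.2 / 9.80665 = 271.0 s.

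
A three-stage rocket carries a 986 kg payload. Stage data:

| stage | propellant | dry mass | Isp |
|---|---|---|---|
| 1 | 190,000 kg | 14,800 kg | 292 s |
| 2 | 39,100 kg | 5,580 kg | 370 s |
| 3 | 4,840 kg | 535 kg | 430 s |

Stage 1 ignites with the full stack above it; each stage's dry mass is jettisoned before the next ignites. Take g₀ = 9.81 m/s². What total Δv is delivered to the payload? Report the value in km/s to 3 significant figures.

Ignition mass of stage 1 = 190,000+14,800 + 39,100+5,580 + 4,840+535 + 986 = 255,841 kg.
Stage 1: m₀ = 255,841 kg, m_f = 255,841 − 190,000 = 65,841 kg; Δv = 292×9.81×ln(3.886) = 2864.5×1.3573 ≈ 3888 m/s.
Stage 2: m₀ = 51,041 kg, m_f = 51,041 − 39,100 = 11,941 kg; Δv = 370×9.81×ln(4.274) = 3629.7×1.4527 ≈ 5273 m/s.
Stage 3: m₀ = 6,361 kg, m_f = 6,361 − 4,840 = 1,521 kg; Δv = 430×9.81×ln(4.182) = 4218.3×1.4308 ≈ 6036 m/s.
Total Δv = 3888 + 5273 + 6036 = 15197 m/s.

Δv ≈ 15.2 km/s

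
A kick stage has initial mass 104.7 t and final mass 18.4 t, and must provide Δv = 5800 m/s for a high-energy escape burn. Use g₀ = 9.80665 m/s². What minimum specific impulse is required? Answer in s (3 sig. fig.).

Isp ≈ 340 s

ln(m₀/m_f) = ln(104700/18400) = ln(5.69) = 1.7387.
From the ideal rocket equation, v_e = Δv / ln(m₀/m_f) = 5800 / 1.7387 = 3335.7 m/s.
Isp = v_e / g₀ = 3335.7 / 9.80665 = 340.2 s.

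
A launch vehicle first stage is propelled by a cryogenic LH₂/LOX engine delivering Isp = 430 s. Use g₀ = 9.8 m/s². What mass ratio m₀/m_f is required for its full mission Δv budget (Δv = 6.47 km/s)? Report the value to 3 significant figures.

v_e = Isp · g₀ = 430 × 9.8 = 4214.0 m/s.
From the ideal rocket equation, m₀/m_f = exp(Δv / v_e) = exp(6470 / 4214.0) = exp(1.5354) = 4.6430.

mass ratio ≈ 4.64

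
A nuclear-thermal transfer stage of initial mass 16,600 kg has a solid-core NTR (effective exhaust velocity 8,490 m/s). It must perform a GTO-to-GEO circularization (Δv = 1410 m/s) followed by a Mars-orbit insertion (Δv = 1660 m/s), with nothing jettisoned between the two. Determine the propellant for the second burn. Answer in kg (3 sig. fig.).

propellant for the second burn ≈ 2500 kg

After the first burn: m = 16600 × exp(−1410/8490.0) = 16600 × 0.84698 = 14,059.9 kg.
After the second burn: m = 14,059.9 × exp(−1660/8490.0) = 14,059.9 × 0.82240 = 11,562.9 kg.
Second-burn propellant = 14,059.9 − 11,562.9 = 2,497 kg.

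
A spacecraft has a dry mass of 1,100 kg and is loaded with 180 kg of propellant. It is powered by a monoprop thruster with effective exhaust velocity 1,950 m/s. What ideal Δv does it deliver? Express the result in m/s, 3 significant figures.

Δv ≈ 296 m/s

m₀ = m_dry + m_prop = 1,100 + 180 = 1,280 kg.
Rocket equation: Δv = v_e · ln(m₀/m_f) = 1950.0 × ln(1.164) = 1950.0 × 0.1515 ≈ 295.5 m/s.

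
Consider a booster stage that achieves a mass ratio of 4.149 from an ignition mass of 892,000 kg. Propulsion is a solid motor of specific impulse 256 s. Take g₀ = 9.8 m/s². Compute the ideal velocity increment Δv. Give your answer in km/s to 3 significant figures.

Δv ≈ 3.57 km/s

v_e = Isp · g₀ = 256 × 9.8 = 2508.8 m/s.
By the Tsiolkovsky rocket equation, Δv = v_e · ln(4.149) = 2508.8 × 1.4229 ≈ 3569.7 m/s.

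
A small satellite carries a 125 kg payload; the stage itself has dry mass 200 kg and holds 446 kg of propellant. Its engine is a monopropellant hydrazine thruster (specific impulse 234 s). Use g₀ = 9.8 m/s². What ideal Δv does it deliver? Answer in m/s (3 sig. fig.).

v_e = Isp · g₀ = 234 × 9.8 = 2293.2 m/s.
m₀ = payload + dry + propellant = 125 + 200 + 446 = 771 kg.
m_f = payload + dry = 125 + 200 = 325 kg.
Δv = v_e · ln(m₀/m_f) = 2293.2 × ln(2.372) = 2293.2 × 0.8639 ≈ 1981.0 m/s.

Δv ≈ 1980 m/s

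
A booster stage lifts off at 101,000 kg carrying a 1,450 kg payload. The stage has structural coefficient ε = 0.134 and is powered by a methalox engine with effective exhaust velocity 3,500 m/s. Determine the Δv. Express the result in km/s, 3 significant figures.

Stage wet mass = m₀ − payload = 101,000 − 1,450 = 99,550 kg.
Stage dry mass = ε × stage wet mass = 0.134 × 99,550 = 13,339.7 kg.
Burnout mass m_f = stage dry + payload = 13,339.7 + 1,450 = 14,789.7 kg.
By the Tsiolkovsky rocket equation, Δv = v_e · ln(101,000/14,789.7) = 3500.0 × ln(6.829) = 3500.0 × 1.9212 ≈ 6724 m/s.

Δv ≈ 6.72 km/s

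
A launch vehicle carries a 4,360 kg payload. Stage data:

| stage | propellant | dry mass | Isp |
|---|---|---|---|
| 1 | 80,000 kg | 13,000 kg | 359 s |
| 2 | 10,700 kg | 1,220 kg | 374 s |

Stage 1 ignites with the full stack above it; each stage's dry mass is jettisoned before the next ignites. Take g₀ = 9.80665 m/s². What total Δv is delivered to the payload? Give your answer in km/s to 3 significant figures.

Δv ≈ 8.56 km/s

Ignition mass of stage 1 = 80,000+13,000 + 10,700+1,220 + 4,360 = 109,280 kg.
Stage 1: m₀ = 109,280 kg, m_f = 109,280 − 80,000 = 29,280 kg; Δv = 359×9.80665×ln(3.732) = 3520.6×1.3170 ≈ 4637 m/s.
Stage 2: m₀ = 16,280 kg, m_f = 16,280 − 10,700 = 5,580 kg; Δv = 374×9.80665×ln(2.918) = 3667.7×1.0707 ≈ 3927 m/s.
Total Δv = 4637 + 3927 = 8564 m/s.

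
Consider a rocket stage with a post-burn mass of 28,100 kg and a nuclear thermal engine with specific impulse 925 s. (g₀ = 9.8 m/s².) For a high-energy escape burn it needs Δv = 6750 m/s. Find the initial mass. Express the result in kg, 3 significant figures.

v_e = Isp · g₀ = 925 × 9.8 = 9065.0 m/s.
m₀/m_f = exp(Δv / v_e) = exp(6750 / 9065.0) = exp(0.7446) = 2.1056.
m₀ = m_f × 2.1056 = 28,100 × 2.1056 = 59,167.4 kg.

initial mass ≈ 59200 kg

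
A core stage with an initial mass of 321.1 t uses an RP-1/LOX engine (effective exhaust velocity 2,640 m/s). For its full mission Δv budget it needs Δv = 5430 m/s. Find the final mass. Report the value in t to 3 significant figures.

final mass ≈ 41.1 t

m₀/m_f = exp(Δv / v_e) = exp(5430 / 2640.0) = exp(2.0568) = 7.8210.
m_f = m₀ / 7.8210 = 321.1 / 7.8210 = 41.0561 t.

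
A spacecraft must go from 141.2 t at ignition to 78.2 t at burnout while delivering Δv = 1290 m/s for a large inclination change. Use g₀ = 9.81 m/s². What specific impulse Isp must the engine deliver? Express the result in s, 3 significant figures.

Isp ≈ 223 s

ln(m₀/m_f) = ln(141200/78200) = ln(1.806) = 0.5909.
By the Tsiolkovsky rocket equation, v_e = Δv / ln(m₀/m_f) = 1290 / 0.5909 = 2183.1 m/s.
Isp = v_e / g₀ = 2183.1 / 9.81 = 222.5 s.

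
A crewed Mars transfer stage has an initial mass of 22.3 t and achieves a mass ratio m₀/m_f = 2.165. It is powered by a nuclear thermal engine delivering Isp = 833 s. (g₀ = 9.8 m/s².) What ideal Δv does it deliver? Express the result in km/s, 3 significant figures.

Δv ≈ 6.31 km/s

v_e = Isp · g₀ = 833 × 9.8 = 8163.4 m/s.
Using Δv = v_e ln(m₀/m_f): Δv = v_e · ln(2.165) = 8163.4 × 0.7724 ≈ 6305.6 m/s.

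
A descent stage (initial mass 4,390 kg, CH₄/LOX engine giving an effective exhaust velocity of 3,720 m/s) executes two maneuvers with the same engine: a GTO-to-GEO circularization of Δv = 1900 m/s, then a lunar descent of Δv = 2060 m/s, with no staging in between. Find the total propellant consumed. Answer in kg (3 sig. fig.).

After the first burn: m = 4390 × exp(−1900/3720.0) = 4390 × 0.60004 = 2,634.18 kg.
After the second burn: m = 2,634.18 × exp(−2060/3720.0) = 2,634.18 × 0.57478 = 1,514.07 kg.
Total propellant = m₀ − m_final = 4390 − 1,514.07 = 2,875.93 kg.

total propellant consumed ≈ 2880 kg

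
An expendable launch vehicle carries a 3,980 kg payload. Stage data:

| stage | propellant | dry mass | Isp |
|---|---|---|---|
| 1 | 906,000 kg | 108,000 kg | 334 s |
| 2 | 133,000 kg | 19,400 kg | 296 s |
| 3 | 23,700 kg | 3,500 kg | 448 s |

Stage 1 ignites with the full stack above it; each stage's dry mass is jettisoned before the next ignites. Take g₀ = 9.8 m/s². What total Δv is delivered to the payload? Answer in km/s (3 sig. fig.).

Ignition mass of stage 1 = 906,000+108,000 + 133,000+19,400 + 23,700+3,500 + 3,980 = 1,197,580 kg.
Stage 1: m₀ = 1,197,580 kg, m_f = 1,197,580 − 906,000 = 291,580 kg; Δv = 334×9.8×ln(4.107) = 3273.2×1.4127 ≈ 4624 m/s.
Stage 2: m₀ = 183,580 kg, m_f = 183,580 − 133,000 = 50,580 kg; Δv = 296×9.8×ln(3.629) = 2900.8×1.2891 ≈ 3739 m/s.
Stage 3: m₀ = 31,180 kg, m_f = 31,180 − 23,700 = 7,480 kg; Δv = 448×9.8×ln(4.168) = 4390.4×1.4275 ≈ 6267 m/s.
Total Δv = 4624 + 3739 + 6267 = 14630 m/s.

Δv ≈ 14.6 km/s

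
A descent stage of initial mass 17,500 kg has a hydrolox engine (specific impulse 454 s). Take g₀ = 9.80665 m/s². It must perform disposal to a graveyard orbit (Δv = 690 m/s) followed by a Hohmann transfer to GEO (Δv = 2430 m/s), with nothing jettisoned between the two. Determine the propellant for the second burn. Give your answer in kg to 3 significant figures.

v_e = Isp · g₀ = 454 × 9.80665 = 4452.2 m/s.
After the first burn: m = 17500 × exp(−690/4452.2) = 17500 × 0.85643 = 14,987.5 kg.
After the second burn: m = 14,987.5 × exp(−2430/4452.2) = 14,987.5 × 0.57938 = 8,683.46 kg.
Second-burn propellant = 14,987.5 − 8,683.46 = 6,304.04 kg.

propellant for the second burn ≈ 6300 kg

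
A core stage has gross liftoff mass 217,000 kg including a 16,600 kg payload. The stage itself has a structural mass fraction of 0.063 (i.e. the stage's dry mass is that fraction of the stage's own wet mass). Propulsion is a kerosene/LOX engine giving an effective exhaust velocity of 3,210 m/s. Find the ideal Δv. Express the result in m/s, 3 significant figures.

Δv ≈ 6440 m/s

Stage wet mass = m₀ − payload = 217,000 − 16,600 = 200,400 kg.
Stage dry mass = ε × stage wet mass = 0.063 × 200,400 = 12,625.2 kg.
Burnout mass m_f = stage dry + payload = 12,625.2 + 16,600 = 29,225.2 kg.
Using Δv = v_e ln(m₀/m_f): Δv = v_e · ln(217,000/29,225.2) = 3210.0 × ln(7.425) = 3210.0 × 2.0049 ≈ 6436 m/s.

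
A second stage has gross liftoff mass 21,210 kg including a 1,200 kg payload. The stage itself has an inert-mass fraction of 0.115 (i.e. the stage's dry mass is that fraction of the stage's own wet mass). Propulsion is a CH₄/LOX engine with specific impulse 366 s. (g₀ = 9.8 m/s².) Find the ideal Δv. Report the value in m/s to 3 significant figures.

Stage wet mass = m₀ − payload = 21,210 − 1,200 = 20,010 kg.
Stage dry mass = ε × stage wet mass = 0.115 × 20,010 = 2,301.15 kg.
Burnout mass m_f = stage dry + payload = 2,301.15 + 1,200 = 3,501.15 kg.
v_e = Isp · g₀ = 366 × 9.8 = 3586.8 m/s.
Rocket equation: Δv = v_e · ln(21,210/3,501.15) = 3586.8 × ln(6.058) = 3586.8 × 1.8014 ≈ 6461 m/s.

Δv ≈ 6460 m/s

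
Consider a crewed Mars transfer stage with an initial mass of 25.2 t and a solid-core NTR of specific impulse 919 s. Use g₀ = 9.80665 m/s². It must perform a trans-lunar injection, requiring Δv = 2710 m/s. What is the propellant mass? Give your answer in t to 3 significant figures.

v_e = Isp · g₀ = 919 × 9.80665 = 9012.3 m/s.
m₀/m_f = exp(Δv / v_e) = exp(2710 / 9012.3) = exp(0.3007) = 1.3508.
m_f = 25.2 / 1.3508 = 18.6556 t, so propellant = m₀ − m_f = 25.2 − 18.6556 = 6.5444 t.

propellant mass ≈ 6.54 t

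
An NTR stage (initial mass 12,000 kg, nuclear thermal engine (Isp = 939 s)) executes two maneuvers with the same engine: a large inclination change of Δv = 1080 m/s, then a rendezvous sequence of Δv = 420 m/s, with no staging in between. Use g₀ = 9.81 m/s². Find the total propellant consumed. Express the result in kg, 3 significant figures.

v_e = Isp · g₀ = 939 × 9.81 = 9211.6 m/s.
After the first burn: m = 12000 × exp(−1080/9211.6) = 12000 × 0.88937 = 10,672.4 kg.
After the second burn: m = 10,672.4 × exp(−420/9211.6) = 10,672.4 × 0.95543 = 10,196.7 kg.
Total propellant = m₀ − m_final = 12000 − 10,196.7 = 1,803.3 kg.

total propellant consumed ≈ 1800 kg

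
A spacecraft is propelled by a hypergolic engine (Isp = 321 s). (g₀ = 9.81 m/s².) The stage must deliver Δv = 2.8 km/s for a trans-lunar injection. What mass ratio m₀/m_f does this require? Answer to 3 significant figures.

mass ratio ≈ 2.43

v_e = Isp · g₀ = 321 × 9.81 = 3149.0 m/s.
Using Δv = v_e ln(m₀/m_f): m₀/m_f = exp(Δv / v_e) = exp(2800 / 3149.0) = exp(0.8892) = 2.4331.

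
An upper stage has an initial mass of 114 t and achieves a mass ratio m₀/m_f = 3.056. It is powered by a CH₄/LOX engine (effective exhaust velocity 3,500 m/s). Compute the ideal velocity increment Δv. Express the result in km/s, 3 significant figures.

By the Tsiolkovsky rocket equation, Δv = v_e · ln(3.056) = 3500.0 × 1.1171 ≈ 3909.9 m/s.

Δv ≈ 3.91 km/s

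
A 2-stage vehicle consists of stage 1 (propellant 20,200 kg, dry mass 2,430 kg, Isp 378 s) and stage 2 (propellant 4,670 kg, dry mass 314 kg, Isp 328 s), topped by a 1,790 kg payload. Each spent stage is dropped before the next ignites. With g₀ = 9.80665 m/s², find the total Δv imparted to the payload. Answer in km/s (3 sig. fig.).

Δv ≈ 8.07 km/s

Ignition mass of stage 1 = 20,200+2,430 + 4,670+314 + 1,790 = 29,404 kg.
Stage 1: m₀ = 29,404 kg, m_f = 29,404 − 20,200 = 9,204 kg; Δv = 378×9.80665×ln(3.195) = 3706.9×1.1615 ≈ 4306 m/s.
Stage 2: m₀ = 6,774 kg, m_f = 6,774 − 4,670 = 2,104 kg; Δv = 328×9.80665×ln(3.22) = 3216.6×1.1693 ≈ 3761 m/s.
Total Δv = 4306 + 3761 = 8067 m/s.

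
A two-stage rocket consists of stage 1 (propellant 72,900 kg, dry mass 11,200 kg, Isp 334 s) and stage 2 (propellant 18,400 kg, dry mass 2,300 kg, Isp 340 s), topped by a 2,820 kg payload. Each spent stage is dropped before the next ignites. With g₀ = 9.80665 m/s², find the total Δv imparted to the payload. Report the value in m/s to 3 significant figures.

Ignition mass of stage 1 = 72,900+11,200 + 18,400+2,300 + 2,820 = 107,620 kg.
Stage 1: m₀ = 107,620 kg, m_f = 107,620 − 72,900 = 34,720 kg; Δv = 334×9.80665×ln(3.1) = 3275.4×1.1313 ≈ 3705 m/s.
Stage 2: m₀ = 23,520 kg, m_f = 23,520 − 18,400 = 5,120 kg; Δv = 340×9.80665×ln(4.594) = 3334.3×1.5247 ≈ 5084 m/s.
Total Δv = 3705 + 5084 = 8789 m/s.

Δv ≈ 8790 m/s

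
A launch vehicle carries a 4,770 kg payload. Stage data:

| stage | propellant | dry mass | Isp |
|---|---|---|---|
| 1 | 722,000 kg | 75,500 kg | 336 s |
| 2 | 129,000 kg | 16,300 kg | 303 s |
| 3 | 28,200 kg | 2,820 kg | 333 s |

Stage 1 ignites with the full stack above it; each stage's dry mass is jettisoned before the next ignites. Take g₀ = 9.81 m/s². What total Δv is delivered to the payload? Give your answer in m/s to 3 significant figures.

Ignition mass of stage 1 = 722,000+75,500 + 129,000+16,300 + 28,200+2,820 + 4,770 = 978,590 kg.
Stage 1: m₀ = 978,590 kg, m_f = 978,590 − 722,000 = 256,590 kg; Δv = 336×9.81×ln(3.814) = 3296.2×1.3386 ≈ 4412 m/s.
Stage 2: m₀ = 181,090 kg, m_f = 181,090 − 129,000 = 52,090 kg; Δv = 303×9.81×ln(3.476) = 2972.4×1.2460 ≈ 3704 m/s.
Stage 3: m₀ = 35,790 kg, m_f = 35,790 − 28,200 = 7,590 kg; Δv = 333×9.81×ln(4.715) = 3266.7×1.5508 ≈ 5066 m/s.
Total Δv = 4412 + 3704 + 5066 = 13182 m/s.

Δv ≈ 13200 m/s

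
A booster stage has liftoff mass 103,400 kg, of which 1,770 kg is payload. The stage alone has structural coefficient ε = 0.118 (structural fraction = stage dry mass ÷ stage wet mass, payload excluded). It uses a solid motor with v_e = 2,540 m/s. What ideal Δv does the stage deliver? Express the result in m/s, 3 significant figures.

Stage wet mass = m₀ − payload = 103,400 − 1,770 = 101,630 kg.
Stage dry mass = ε × stage wet mass = 0.118 × 101,630 = 11,992.3 kg.
Burnout mass m_f = stage dry + payload = 11,992.3 + 1,770 = 13,762.3 kg.
From the ideal rocket equation, Δv = v_e · ln(103,400/13,762.3) = 2540.0 × ln(7.513) = 2540.0 × 2.0167 ≈ 5122 m/s.

Δv ≈ 5120 m/s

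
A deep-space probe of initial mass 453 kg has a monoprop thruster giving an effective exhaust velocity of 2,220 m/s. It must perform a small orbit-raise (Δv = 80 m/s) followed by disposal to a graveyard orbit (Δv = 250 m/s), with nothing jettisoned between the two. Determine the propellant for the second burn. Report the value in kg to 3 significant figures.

propellant for the second burn ≈ 46.5 kg

After the first burn: m = 453 × exp(−80/2220.0) = 453 × 0.96461 = 436.968 kg.
After the second burn: m = 436.968 × exp(−250/2220.0) = 436.968 × 0.89350 = 390.431 kg.
Second-burn propellant = 436.968 − 390.431 = 46.537 kg.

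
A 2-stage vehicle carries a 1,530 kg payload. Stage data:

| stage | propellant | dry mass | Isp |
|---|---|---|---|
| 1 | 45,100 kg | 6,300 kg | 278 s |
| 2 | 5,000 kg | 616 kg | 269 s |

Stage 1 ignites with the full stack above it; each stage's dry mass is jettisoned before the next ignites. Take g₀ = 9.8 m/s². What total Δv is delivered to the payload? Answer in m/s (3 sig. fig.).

Δv ≈ 7180 m/s

Ignition mass of stage 1 = 45,100+6,300 + 5,000+616 + 1,530 = 58,546 kg.
Stage 1: m₀ = 58,546 kg, m_f = 58,546 − 45,100 = 13,446 kg; Δv = 278×9.8×ln(4.354) = 2724.4×1.4711 ≈ 4008 m/s.
Stage 2: m₀ = 7,146 kg, m_f = 7,146 − 5,000 = 2,146 kg; Δv = 269×9.8×ln(3.33) = 2636.2×1.2029 ≈ 3171 m/s.
Total Δv = 4008 + 3171 = 7179 m/s.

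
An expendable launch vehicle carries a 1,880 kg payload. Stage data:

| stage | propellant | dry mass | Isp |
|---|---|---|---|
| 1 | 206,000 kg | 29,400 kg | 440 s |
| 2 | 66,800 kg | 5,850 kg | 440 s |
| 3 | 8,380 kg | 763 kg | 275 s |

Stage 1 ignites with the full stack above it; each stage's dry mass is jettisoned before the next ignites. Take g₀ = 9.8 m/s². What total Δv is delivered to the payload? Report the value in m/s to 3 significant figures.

Ignition mass of stage 1 = 206,000+29,400 + 66,800+5,850 + 8,380+763 + 1,880 = 319,073 kg.
Stage 1: m₀ = 319,073 kg, m_f = 319,073 − 206,000 = 113,073 kg; Δv = 440×9.8×ln(2.822) = 4312.0×1.0374 ≈ 4473 m/s.
Stage 2: m₀ = 83,673 kg, m_f = 83,673 − 66,800 = 16,873 kg; Δv = 440×9.8×ln(4.959) = 4312.0×1.6012 ≈ 6904 m/s.
Stage 3: m₀ = 11,023 kg, m_f = 11,023 − 8,380 = 2,643 kg; Δv = 275×9.8×ln(4.171) = 2695.0×1.4281 ≈ 3849 m/s.
Total Δv = 4473 + 6904 + 3849 = 15226 m/s.

Δv ≈ 15200 m/s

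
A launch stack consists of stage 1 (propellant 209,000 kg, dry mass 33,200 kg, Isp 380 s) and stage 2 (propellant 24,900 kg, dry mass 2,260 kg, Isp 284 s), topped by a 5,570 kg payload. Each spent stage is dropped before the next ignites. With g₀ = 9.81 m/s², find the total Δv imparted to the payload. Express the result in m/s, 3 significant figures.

Δv ≈ 9310 m/s

Ignition mass of stage 1 = 209,000+33,200 + 24,900+2,260 + 5,570 = 274,930 kg.
Stage 1: m₀ = 274,930 kg, m_f = 274,930 − 209,000 = 65,930 kg; Δv = 380×9.81×ln(4.17) = 3727.8×1.4279 ≈ 5323 m/s.
Stage 2: m₀ = 32,730 kg, m_f = 32,730 − 24,900 = 7,830 kg; Δv = 284×9.81×ln(4.18) = 2786.0×1.4303 ≈ 3985 m/s.
Total Δv = 5323 + 3985 = 9308 m/s.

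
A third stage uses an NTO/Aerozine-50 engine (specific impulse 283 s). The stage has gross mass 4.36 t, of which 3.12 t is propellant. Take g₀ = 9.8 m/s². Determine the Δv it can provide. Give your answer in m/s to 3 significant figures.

Δv ≈ 3490 m/s

v_e = Isp · g₀ = 283 × 9.8 = 2773.4 m/s.
m_f = m₀ − m_prop = 4.36 − 3.12 = 1.24 t.
Δv = v_e · ln(m₀/m_f) = 2773.4 × ln(3.516) = 2773.4 × 1.2574 ≈ 3487.2 m/s.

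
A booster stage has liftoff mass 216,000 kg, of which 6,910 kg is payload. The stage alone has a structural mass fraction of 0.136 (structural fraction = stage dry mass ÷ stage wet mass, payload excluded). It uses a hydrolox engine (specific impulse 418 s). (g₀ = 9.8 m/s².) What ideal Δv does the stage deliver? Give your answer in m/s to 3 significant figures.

Δv ≈ 7410 m/s

Stage wet mass = m₀ − payload = 216,000 − 6,910 = 209,090 kg.
Stage dry mass = ε × stage wet mass = 0.136 × 209,090 = 28,436.2 kg.
Burnout mass m_f = stage dry + payload = 28,436.2 + 6,910 = 35,346.2 kg.
v_e = Isp · g₀ = 418 × 9.8 = 4096.4 m/s.
From the ideal rocket equation, Δv = v_e · ln(216,000/35,346.2) = 4096.4 × ln(6.111) = 4096.4 × 1.8101 ≈ 7415 m/s.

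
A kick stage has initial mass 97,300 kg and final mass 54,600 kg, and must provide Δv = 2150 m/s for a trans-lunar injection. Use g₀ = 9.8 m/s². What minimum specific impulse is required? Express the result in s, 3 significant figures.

Isp ≈ 380 s

ln(m₀/m_f) = ln(97300/54600) = ln(1.782) = 0.5778.
v_e = Δv / ln(m₀/m_f) = 2150 / 0.5778 = 3721.2 m/s.
Isp = v_e / g₀ = 3721.2 / 9.8 = 379.7 s.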